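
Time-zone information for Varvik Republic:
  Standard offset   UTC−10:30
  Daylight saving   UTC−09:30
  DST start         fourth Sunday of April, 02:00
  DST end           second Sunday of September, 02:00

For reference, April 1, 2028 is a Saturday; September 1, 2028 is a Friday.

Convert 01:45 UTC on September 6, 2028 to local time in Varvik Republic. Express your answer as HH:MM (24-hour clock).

16:15

1 April 2028 is a Saturday, so the first Sunday is April 2 and the fourth is April 23.
1 September 2028 is a Friday, so the first Sunday is September 3 and the second is September 10.
At the standard offset (UTC−10:30), 01:45 UTC − 10h30m = 15:15 Varvik Republic standard time (rolling into the previous day, 5 September 2028).
The standard-time date in Varvik Republic, September 5, 2028, falls between 23 April and 10 September, so daylight saving is in effect and Varvik Republic is at UTC−09:30.
01:45 UTC − 9h30m = 16:15 local (rolling into the previous day, 5 September 2028).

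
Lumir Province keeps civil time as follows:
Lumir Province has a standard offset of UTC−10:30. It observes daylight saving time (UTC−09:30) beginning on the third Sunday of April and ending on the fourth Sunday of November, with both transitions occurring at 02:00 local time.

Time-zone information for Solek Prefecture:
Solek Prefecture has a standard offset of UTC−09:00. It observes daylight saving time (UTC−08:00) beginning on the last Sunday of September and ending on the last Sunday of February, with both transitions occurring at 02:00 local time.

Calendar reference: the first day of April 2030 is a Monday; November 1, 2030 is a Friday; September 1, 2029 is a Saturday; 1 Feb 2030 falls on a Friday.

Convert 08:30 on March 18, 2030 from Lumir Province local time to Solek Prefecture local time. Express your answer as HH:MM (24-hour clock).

10:00

1 April 2030 is a Monday, so the first Sunday is April 7 and the third is April 21.
1 November 2030 is a Friday, so the first Sunday is November 3 and the fourth is November 24.
Daylight saving runs 21 April – 24 November; March 18, 2030 is outside that window, so Lumir Province is on standard time at UTC−10:30.
08:30 Lumir Province + 10h30m = 19:00 UTC.
1 September 2029 is a Saturday, so Sundays fall on 2, 9, 16, 23, 30; the last is September 30.
1 February 2030 is a Friday, so Sundays fall on 3, 10, 17, 24; the last is February 24.
At the standard offset (UTC−09:00), 19:00 UTC − 9h = 10:00 Solek Prefecture standard time.
The standard-time date in Solek Prefecture, March 18, 2030, does not fall between 30 September 2029 and 24 February 2030, so daylight saving is not in effect and Solek Prefecture is at UTC−09:00.
19:00 UTC − 9h = 10:00 Solek Prefecture.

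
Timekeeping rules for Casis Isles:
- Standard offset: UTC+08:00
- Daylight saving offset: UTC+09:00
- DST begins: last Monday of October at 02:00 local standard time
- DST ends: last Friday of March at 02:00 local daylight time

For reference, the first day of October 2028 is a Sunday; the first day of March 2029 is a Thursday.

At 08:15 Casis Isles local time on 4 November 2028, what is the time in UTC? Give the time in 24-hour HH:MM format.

23:15

1 October 2028 is a Sunday, so Mondays fall on 2, 9, 16, 23, 30; the last is October 30.
1 March 2029 is a Thursday, so Fridays fall on 2, 9, 16, 23, 30; the last is March 30.
4 November 2028 falls between 30 October 2028 and 30 March 2029, so daylight saving is in effect and Casis Isles is at UTC+09:00.
08:15 local − 9h = 23:15 UTC (rolling into the previous day, 3 November 2028).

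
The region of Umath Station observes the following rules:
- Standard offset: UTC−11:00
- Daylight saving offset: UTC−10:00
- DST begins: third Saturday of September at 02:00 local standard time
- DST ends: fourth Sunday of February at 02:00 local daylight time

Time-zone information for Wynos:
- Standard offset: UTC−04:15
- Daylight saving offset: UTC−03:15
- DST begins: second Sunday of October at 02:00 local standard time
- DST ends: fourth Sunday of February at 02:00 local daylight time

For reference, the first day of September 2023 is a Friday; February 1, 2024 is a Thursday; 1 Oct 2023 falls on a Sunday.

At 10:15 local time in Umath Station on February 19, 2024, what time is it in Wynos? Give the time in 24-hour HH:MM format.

1 September 2023 is a Friday, so the first Saturday is September 2 and the third is September 16.
1 February 2024 is a Thursday, so the first Sunday is February 4 and the fourth is February 25.
February 19, 2024 lies within the daylight-saving period (16 September 2023 – 25 February 2024), so Umath Station is on daylight time, UTC−10:00.
10:15 Umath Station + 10h = 20:15 UTC.
1 October 2023 is a Sunday, so the first Sunday is October 1 and the second is October 8.
1 February 2024 is a Thursday, so the first Sunday is February 4 and the fourth is February 25.
At the standard offset (UTC−04:15), 20:15 UTC − 4h15m = 16:00 Wynos standard time.
The standard-time date in Wynos, February 19, 2024, lies within the daylight-saving period (8 October 2023 – 25 February 2024), so Wynos is on daylight time, UTC−03:15.
20:15 UTC − 3h15m = 17:00 Wynos.

17:00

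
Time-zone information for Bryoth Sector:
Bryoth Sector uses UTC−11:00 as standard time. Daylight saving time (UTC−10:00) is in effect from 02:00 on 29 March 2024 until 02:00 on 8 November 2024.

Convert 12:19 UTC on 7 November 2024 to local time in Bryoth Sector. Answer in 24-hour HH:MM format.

At the standard offset (UTC−11:00), 12:19 UTC − 11h = 01:19 Bryoth Sector standard time.
The standard-time date in Bryoth Sector, 7 November 2024, falls between 29 March and 8 November, so daylight saving is in effect and Bryoth Sector is at UTC−10:00.
12:19 UTC − 10h = 02:19 local.

02:19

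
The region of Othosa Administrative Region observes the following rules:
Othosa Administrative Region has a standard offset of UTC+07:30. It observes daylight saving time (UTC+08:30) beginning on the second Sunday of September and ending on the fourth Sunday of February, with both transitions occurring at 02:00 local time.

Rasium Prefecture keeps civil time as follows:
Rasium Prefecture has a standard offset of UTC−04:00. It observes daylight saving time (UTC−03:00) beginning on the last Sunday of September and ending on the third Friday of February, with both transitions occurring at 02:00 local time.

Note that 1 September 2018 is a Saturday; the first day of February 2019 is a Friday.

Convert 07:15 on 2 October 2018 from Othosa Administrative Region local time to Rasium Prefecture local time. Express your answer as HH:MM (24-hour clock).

1 September 2018 is a Saturday, so the first Sunday is September 2 and the second is September 9.
1 February 2019 is a Friday, so the first Sunday is February 3 and the fourth is February 24.
2 October 2018 lies within the daylight-saving period (9 September 2018 – 24 February 2019), so Othosa Administrative Region is on daylight time, UTC+08:30.
07:15 Othosa Administrative Region − 8h30m = 22:45 UTC (rolling into the previous day, 1 October 2018).
1 September 2018 is a Saturday, so Sundays fall on 2, 9, 16, 23, 30; the last is September 30.
1 February 2019 is a Friday, so the first Friday is February 1 and the third is February 15.
At the standard offset (UTC−04:00), 22:45 UTC − 4h = 18:45 Rasium Prefecture standard time.
The standard-time date in Rasium Prefecture, 1 October 2018, lies within the daylight-saving period (30 September 2018 – 15 February 2019), so Rasium Prefecture is on daylight time, UTC−03:00.
22:45 UTC − 3h = 19:45 Rasium Prefecture.

19:45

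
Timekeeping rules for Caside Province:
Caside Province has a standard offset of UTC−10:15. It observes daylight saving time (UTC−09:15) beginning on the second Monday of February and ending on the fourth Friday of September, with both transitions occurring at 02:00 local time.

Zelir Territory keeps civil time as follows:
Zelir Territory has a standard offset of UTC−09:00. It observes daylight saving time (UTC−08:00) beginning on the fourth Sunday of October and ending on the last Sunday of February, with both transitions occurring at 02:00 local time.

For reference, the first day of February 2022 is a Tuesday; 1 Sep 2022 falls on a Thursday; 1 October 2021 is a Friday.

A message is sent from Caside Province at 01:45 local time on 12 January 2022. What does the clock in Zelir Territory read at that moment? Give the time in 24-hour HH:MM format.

04:00

1 February 2022 is a Tuesday, so the first Monday is February 7 and the second is February 14.
1 September 2022 is a Thursday, so the first Friday is September 2 and the fourth is September 23.
12 January 2022 does not fall between 14 February and 23 September, so daylight saving is not in effect and Caside Province is at UTC−10:15.
01:45 Caside Province + 10h15m = 12:00 UTC.
1 October 2021 is a Friday, so the first Sunday is October 3 and the fourth is October 24.
1 February 2022 is a Tuesday, so Sundays fall on 6, 13, 20, 27; the last is February 27.
At the standard offset (UTC−09:00), 12:00 UTC − 9h = 03:00 Zelir Territory standard time.
The standard-time date in Zelir Territory, 12 January 2022, lies within the daylight-saving period (24 October 2021 – 27 February 2022), so Zelir Territory is on daylight time, UTC−08:00.
12:00 UTC − 8h = 04:00 Zelir Territory.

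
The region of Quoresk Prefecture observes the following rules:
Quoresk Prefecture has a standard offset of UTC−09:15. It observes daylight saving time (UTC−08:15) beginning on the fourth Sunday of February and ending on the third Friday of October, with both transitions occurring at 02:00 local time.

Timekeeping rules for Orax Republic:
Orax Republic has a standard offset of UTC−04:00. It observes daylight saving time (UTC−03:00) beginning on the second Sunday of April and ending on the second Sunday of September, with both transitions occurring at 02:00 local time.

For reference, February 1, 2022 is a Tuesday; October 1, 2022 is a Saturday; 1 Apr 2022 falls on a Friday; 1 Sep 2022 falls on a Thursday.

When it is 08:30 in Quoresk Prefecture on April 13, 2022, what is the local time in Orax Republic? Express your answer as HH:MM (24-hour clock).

1 February 2022 is a Tuesday, so the first Sunday is February 6 and the fourth is February 27.
1 October 2022 is a Saturday, so the first Friday is October 7 and the third is October 21.
April 13, 2022 lies within the daylight-saving period (27 February – 21 October), so Quoresk Prefecture is on daylight time, UTC−08:15.
08:30 Quoresk Prefecture + 8h15m = 16:45 UTC.
1 April 2022 is a Friday, so the first Sunday is April 3 and the second is April 10.
1 September 2022 is a Thursday, so the first Sunday is September 4 and the second is September 11.
At the standard offset (UTC−04:00), 16:45 UTC − 4h = 12:45 Orax Republic standard time.
The standard-time date in Orax Republic, April 13, 2022, falls between 10 April and 11 September, so daylight saving is in effect and Orax Republic is at UTC−03:00.
16:45 UTC − 3h = 13:45 Orax Republic.

13:45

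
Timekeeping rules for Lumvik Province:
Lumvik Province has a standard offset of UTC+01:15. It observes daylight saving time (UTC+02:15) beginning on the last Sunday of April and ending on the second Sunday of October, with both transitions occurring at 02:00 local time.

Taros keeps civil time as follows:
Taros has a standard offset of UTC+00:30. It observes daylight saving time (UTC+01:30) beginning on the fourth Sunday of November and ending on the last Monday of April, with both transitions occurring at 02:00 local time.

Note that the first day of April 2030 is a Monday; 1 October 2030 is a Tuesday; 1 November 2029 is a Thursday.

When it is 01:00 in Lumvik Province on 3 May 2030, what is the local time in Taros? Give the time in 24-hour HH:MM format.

1 April 2030 is a Monday, so Sundays fall on 7, 14, 21, 28; the last is April 28.
1 October 2030 is a Tuesday, so the first Sunday is October 6 and the second is October 13.
3 May 2030 falls between 28 April and 13 October, so daylight saving is in effect and Lumvik Province is at UTC+02:15.
01:00 Lumvik Province − 2h15m = 22:45 UTC (rolling into the previous day, 2 May 2030).
1 November 2029 is a Thursday, so the first Sunday is November 4 and the fourth is November 25.
1 April 2030 is a Monday, so Mondays fall on 1, 8, 15, 22, 29; the last is April 29.
At the standard offset (UTC+00:30), 22:45 UTC + 0h30m = 23:15 Taros standard time.
The standard-time date in Taros, 2 May 2030, does not fall between 25 November 2029 and 29 April 2030, so daylight saving is not in effect and Taros is at UTC+00:30.
22:45 UTC + 0h30m = 23:15 Taros.

23:15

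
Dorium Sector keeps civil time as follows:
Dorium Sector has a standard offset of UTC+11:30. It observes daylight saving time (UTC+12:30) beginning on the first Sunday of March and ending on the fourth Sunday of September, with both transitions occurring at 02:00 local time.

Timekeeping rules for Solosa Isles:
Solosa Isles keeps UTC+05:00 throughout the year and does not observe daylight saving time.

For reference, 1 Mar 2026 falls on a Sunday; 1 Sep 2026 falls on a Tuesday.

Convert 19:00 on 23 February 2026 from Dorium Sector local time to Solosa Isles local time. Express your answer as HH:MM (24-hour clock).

1 March 2026 is a Sunday, so the first Sunday is March 1.
1 September 2026 is a Tuesday, so the first Sunday is September 6 and the fourth is September 27.
23 February 2026 does not fall between 1 March and 27 September, so daylight saving is not in effect and Dorium Sector is at UTC+11:30.
19:00 Dorium Sector − 11h30m = 07:30 UTC.
Solosa Isles has no daylight saving, so its offset is UTC+05:00 year-round.
07:30 UTC + 5h = 12:30 Solosa Isles.

12:30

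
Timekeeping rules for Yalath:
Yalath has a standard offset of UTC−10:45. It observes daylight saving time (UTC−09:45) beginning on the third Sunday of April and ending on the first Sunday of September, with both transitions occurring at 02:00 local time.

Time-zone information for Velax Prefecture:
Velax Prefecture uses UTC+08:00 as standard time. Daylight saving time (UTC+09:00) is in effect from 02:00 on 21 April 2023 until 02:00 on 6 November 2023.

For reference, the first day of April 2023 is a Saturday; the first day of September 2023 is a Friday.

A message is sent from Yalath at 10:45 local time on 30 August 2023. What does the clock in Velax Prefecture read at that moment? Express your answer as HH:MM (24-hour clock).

05:30

1 April 2023 is a Saturday, so the first Sunday is April 2 and the third is April 16.
1 September 2023 is a Friday, so the first Sunday is September 3.
30 August 2023 lies within the daylight-saving period (16 April – 3 September), so Yalath is on daylight time, UTC−09:45.
10:45 Yalath + 9h45m = 20:30 UTC.
At the standard offset (UTC+08:00), 20:30 UTC + 8h = 04:30 Velax Prefecture standard time (rolling into the next day, 31 August 2023).
The standard-time date in Velax Prefecture, 31 August 2023, lies within the daylight-saving period (21 April – 6 November), so Velax Prefecture is on daylight time, UTC+09:00.
20:30 UTC + 9h = 05:30 Velax Prefecture (rolling into the next day, 31 August 2023).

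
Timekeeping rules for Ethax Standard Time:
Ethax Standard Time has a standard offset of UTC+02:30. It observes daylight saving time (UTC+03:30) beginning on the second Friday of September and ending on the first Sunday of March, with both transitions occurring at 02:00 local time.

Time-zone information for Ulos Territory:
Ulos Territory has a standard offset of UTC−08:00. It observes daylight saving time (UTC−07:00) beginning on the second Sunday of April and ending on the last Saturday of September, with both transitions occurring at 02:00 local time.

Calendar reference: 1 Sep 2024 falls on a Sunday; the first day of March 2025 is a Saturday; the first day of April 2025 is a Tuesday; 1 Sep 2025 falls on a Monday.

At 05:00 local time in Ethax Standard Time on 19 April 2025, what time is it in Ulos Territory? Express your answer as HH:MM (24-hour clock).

1 September 2024 is a Sunday, so the first Friday is September 6 and the second is September 13.
1 March 2025 is a Saturday, so the first Sunday is March 2.
Daylight saving runs 13 September 2024 – 2 March 2025; 19 April 2025 is outside that window, so Ethax Standard Time is on standard time at UTC+02:30.
05:00 Ethax Standard Time − 2h30m = 02:30 UTC.
1 April 2025 is a Tuesday, so the first Sunday is April 6 and the second is April 13.
1 September 2025 is a Monday, so Saturdays fall on 6, 13, 20, 27; the last is September 27.
At the standard offset (UTC−08:00), 02:30 UTC − 8h = 18:30 Ulos Territory standard time (rolling into the previous day, 18 April 2025).
Daylight saving runs 13 April – 27 September; the standard-time date in Ulos Territory, 18 April 2025, is inside that window, so Ulos Territory is at UTC−07:00.
02:30 UTC − 7h = 19:30 Ulos Territory (rolling into the previous day, 18 April 2025).

19:30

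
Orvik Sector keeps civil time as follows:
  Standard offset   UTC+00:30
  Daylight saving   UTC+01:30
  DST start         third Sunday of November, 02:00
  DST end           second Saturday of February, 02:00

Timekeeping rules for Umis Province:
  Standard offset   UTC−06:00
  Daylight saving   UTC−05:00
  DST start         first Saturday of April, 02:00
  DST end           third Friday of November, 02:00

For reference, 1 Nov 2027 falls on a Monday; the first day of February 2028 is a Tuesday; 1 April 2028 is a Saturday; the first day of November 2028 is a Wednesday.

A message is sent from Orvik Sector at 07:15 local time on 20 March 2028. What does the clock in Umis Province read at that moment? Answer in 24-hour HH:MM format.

1 November 2027 is a Monday, so the first Sunday is November 7 and the third is November 21.
1 February 2028 is a Tuesday, so the first Saturday is February 5 and the second is February 12.
Daylight saving runs 21 November 2027 – 12 February 2028; 20 March 2028 is outside that window, so Orvik Sector is on standard time at UTC+00:30.
07:15 Orvik Sector − 0h30m = 06:45 UTC.
1 April 2028 is a Saturday, so the first Saturday is April 1.
1 November 2028 is a Wednesday, so the first Friday is November 3 and the third is November 17.
At the standard offset (UTC−06:00), 06:45 UTC − 6h = 00:45 Umis Province standard time.
The standard-time date in Umis Province, 20 March 2028, does not fall between 1 April and 17 November, so daylight saving is not in effect and Umis Province is at UTC−06:00.
06:45 UTC − 6h = 00:45 Umis Province.

00:45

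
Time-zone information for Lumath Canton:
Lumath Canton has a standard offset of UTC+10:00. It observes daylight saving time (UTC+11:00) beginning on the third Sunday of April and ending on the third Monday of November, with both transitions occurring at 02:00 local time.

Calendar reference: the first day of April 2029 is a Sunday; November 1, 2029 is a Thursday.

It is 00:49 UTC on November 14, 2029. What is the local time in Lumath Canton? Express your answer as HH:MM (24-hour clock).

11:49

1 April 2029 is a Sunday, so the first Sunday is April 1 and the third is April 15.
1 November 2029 is a Thursday, so the first Monday is November 5 and the third is November 19.
At the standard offset (UTC+10:00), 00:49 UTC + 10h = 10:49 Lumath Canton standard time.
The standard-time date in Lumath Canton, November 14, 2029, lies within the daylight-saving period (15 April – 19 November), so Lumath Canton is on daylight time, UTC+11:00.
00:49 UTC + 11h = 11:49 local.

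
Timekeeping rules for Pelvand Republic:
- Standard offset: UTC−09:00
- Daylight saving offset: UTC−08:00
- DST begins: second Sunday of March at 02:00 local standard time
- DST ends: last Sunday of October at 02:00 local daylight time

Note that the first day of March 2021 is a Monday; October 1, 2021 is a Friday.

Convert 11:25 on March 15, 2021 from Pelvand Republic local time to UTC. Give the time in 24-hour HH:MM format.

19:25

1 March 2021 is a Monday, so the first Sunday is March 7 and the second is March 14.
1 October 2021 is a Friday, so Sundays fall on 3, 10, 17, 24, 31; the last is October 31.
Daylight saving runs 14 March – 31 October; March 15, 2021 is inside that window, so Pelvand Republic is at UTC−08:00.
11:25 local + 8h = 19:25 UTC.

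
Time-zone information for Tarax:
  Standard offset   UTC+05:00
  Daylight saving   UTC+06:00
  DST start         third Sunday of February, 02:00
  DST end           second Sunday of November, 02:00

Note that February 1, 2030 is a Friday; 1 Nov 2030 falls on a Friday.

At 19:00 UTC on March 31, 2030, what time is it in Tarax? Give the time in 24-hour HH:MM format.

01:00

1 February 2030 is a Friday, so the first Sunday is February 3 and the third is February 17.
1 November 2030 is a Friday, so the first Sunday is November 3 and the second is November 10.
At the standard offset (UTC+05:00), 19:00 UTC + 5h = 00:00 Tarax standard time (rolling into the next day, 1 April 2030).
The standard-time date in Tarax, April 1, 2030, lies within the daylight-saving period (17 February – 10 November), so Tarax is on daylight time, UTC+06:00.
19:00 UTC + 6h = 01:00 local (rolling into the next day, 1 April 2030).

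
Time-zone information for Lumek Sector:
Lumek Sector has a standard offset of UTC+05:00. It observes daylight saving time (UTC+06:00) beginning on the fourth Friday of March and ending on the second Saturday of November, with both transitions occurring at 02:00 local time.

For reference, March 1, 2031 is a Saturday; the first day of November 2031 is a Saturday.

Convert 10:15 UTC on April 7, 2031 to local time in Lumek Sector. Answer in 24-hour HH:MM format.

1 March 2031 is a Saturday, so the first Friday is March 7 and the fourth is March 28.
1 November 2031 is a Saturday, so the first Saturday is November 1 and the second is November 8.
At the standard offset (UTC+05:00), 10:15 UTC + 5h = 15:15 Lumek Sector standard time.
The standard-time date in Lumek Sector, April 7, 2031, falls between 28 March and 8 November, so daylight saving is in effect and Lumek Sector is at UTC+06:00.
10:15 UTC + 6h = 16:15 local.

16:15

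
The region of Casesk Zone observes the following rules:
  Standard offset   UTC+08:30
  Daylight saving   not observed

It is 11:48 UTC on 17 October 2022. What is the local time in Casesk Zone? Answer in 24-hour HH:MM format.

Casesk Zone has no daylight saving, so its offset is UTC+08:30 year-round.
11:48 UTC + 8h30m = 20:18 local.

20:18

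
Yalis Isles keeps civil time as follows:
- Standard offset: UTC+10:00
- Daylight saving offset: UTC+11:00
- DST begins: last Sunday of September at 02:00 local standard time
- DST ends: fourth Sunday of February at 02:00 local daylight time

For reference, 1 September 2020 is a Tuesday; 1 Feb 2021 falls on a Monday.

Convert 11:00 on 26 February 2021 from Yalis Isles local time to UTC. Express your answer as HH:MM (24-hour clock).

00:00

1 September 2020 is a Tuesday, so Sundays fall on 6, 13, 20, 27; the last is September 27.
1 February 2021 is a Monday, so the first Sunday is February 7 and the fourth is February 28.
Daylight saving runs 27 September 2020 – 28 February 2021; 26 February 2021 is inside that window, so Yalis Isles is at UTC+11:00.
11:00 local − 11h = 00:00 UTC.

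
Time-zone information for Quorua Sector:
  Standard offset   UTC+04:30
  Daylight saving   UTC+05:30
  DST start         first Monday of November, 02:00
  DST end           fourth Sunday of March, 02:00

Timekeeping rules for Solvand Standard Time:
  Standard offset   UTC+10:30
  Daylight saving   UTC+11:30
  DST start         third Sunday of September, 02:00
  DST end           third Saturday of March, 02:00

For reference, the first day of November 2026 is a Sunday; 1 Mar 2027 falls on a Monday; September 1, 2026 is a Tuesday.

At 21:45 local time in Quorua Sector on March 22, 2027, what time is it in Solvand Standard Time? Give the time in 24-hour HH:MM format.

02:45

1 November 2026 is a Sunday, so the first Monday is November 2.
1 March 2027 is a Monday, so the first Sunday is March 7 and the fourth is March 28.
March 22, 2027 falls between 2 November 2026 and 28 March 2027, so daylight saving is in effect and Quorua Sector is at UTC+05:30.
21:45 Quorua Sector − 5h30m = 16:15 UTC.
1 September 2026 is a Tuesday, so the first Sunday is September 6 and the third is September 20.
1 March 2027 is a Monday, so the first Saturday is March 6 and the third is March 20.
At the standard offset (UTC+10:30), 16:15 UTC + 10h30m = 02:45 Solvand Standard Time standard time (rolling into the next day, 23 March 2027).
The standard-time date in Solvand Standard Time, March 23, 2027, is outside the daylight-saving period (20 September 2026 – 20 March 2027), so Solvand Standard Time is on standard time, UTC+10:30.
16:15 UTC + 10h30m = 02:45 Solvand Standard Time (rolling into the next day, 23 March 2027).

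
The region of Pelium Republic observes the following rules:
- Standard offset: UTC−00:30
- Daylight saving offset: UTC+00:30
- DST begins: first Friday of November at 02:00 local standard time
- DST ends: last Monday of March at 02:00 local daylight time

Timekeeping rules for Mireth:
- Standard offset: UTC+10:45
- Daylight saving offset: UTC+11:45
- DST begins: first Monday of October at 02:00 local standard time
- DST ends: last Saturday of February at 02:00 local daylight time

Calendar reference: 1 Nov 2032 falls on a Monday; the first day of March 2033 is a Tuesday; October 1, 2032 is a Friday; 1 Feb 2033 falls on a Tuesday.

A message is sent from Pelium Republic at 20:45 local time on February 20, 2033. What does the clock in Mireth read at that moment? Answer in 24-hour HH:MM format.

08:00

1 November 2032 is a Monday, so the first Friday is November 5.
1 March 2033 is a Tuesday, so Mondays fall on 7, 14, 21, 28; the last is March 28.
February 20, 2033 falls between 5 November 2032 and 28 March 2033, so daylight saving is in effect and Pelium Republic is at UTC+00:30.
20:45 Pelium Republic − 0h30m = 20:15 UTC.
1 October 2032 is a Friday, so the first Monday is October 4.
1 February 2033 is a Tuesday, so Saturdays fall on 5, 12, 19, 26; the last is February 26.
At the standard offset (UTC+10:45), 20:15 UTC + 10h45m = 07:00 Mireth standard time (rolling into the next day, 21 February 2033).
The standard-time date in Mireth, February 21, 2033, lies within the daylight-saving period (4 October 2032 – 26 February 2033), so Mireth is on daylight time, UTC+11:45.
20:15 UTC + 11h45m = 08:00 Mireth (rolling into the next day, 21 February 2033).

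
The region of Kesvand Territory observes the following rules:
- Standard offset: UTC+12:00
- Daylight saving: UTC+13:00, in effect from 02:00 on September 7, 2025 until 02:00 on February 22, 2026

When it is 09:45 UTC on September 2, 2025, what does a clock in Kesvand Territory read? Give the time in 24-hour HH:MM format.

At the standard offset (UTC+12:00), 09:45 UTC + 12h = 21:45 Kesvand Territory standard time.
The standard-time date in Kesvand Territory, September 2, 2025, does not fall between 7 September 2025 and 22 February 2026, so daylight saving is not in effect and Kesvand Territory is at UTC+12:00.
09:45 UTC + 12h = 21:45 local.

21:45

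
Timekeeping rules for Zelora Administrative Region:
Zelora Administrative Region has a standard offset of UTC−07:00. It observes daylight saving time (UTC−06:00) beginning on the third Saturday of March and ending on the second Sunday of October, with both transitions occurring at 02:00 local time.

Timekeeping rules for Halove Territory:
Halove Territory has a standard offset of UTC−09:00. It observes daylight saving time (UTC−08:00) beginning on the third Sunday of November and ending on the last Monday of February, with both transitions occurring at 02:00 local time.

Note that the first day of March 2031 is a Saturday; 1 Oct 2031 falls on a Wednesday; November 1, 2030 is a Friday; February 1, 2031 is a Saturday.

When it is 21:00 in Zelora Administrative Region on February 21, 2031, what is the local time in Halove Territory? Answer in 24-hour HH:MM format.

20:00

1 March 2031 is a Saturday, so the first Saturday is March 1 and the third is March 15.
1 October 2031 is a Wednesday, so the first Sunday is October 5 and the second is October 12.
February 21, 2031 does not fall between 15 March and 12 October, so daylight saving is not in effect and Zelora Administrative Region is at UTC−07:00.
21:00 Zelora Administrative Region + 7h = 04:00 UTC (rolling into the next day, 22 February 2031).
1 November 2030 is a Friday, so the first Sunday is November 3 and the third is November 17.
1 February 2031 is a Saturday, so Mondays fall on 3, 10, 17, 24; the last is February 24.
At the standard offset (UTC−09:00), 04:00 UTC − 9h = 19:00 Halove Territory standard time (rolling into the previous day, 21 February 2031).
Daylight saving runs 17 November 2030 – 24 February 2031; the standard-time date in Halove Territory, February 21, 2031, is inside that window, so Halove Territory is at UTC−08:00.
04:00 UTC − 8h = 20:00 Halove Territory (rolling into the previous day, 21 February 2031).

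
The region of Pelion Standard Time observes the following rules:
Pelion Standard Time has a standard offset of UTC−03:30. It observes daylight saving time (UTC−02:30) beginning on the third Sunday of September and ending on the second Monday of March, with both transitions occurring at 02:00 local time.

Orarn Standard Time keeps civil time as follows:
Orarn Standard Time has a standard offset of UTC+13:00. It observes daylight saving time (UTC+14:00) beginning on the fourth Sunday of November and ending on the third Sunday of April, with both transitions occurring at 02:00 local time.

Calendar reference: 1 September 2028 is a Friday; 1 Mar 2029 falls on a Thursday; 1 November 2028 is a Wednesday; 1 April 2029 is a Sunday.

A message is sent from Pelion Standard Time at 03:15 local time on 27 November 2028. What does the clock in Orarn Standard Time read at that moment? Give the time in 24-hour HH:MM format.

19:45

1 September 2028 is a Friday, so the first Sunday is September 3 and the third is September 17.
1 March 2029 is a Thursday, so the first Monday is March 5 and the second is March 12.
27 November 2028 lies within the daylight-saving period (17 September 2028 – 12 March 2029), so Pelion Standard Time is on daylight time, UTC−02:30.
03:15 Pelion Standard Time + 2h30m = 05:45 UTC.
1 November 2028 is a Wednesday, so the first Sunday is November 5 and the fourth is November 26.
1 April 2029 is a Sunday, so the first Sunday is April 1 and the third is April 15.
At the standard offset (UTC+13:00), 05:45 UTC + 13h = 18:45 Orarn Standard Time standard time.
The standard-time date in Orarn Standard Time, 27 November 2028, lies within the daylight-saving period (26 November 2028 – 15 April 2029), so Orarn Standard Time is on daylight time, UTC+14:00.
05:45 UTC + 14h = 19:45 Orarn Standard Time.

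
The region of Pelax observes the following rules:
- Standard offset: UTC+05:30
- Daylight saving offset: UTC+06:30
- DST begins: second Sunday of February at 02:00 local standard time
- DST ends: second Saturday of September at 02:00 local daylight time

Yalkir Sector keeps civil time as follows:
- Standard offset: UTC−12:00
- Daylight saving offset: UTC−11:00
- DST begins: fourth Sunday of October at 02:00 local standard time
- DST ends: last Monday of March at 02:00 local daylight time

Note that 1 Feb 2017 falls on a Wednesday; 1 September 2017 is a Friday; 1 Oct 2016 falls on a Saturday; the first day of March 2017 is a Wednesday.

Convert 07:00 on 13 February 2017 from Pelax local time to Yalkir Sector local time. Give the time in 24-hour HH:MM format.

1 February 2017 is a Wednesday, so the first Sunday is February 5 and the second is February 12.
1 September 2017 is a Friday, so the first Saturday is September 2 and the second is September 9.
Daylight saving runs 12 February – 9 September; 13 February 2017 is inside that window, so Pelax is at UTC+06:30.
07:00 Pelax − 6h30m = 00:30 UTC.
1 October 2016 is a Saturday, so the first Sunday is October 2 and the fourth is October 23.
1 March 2017 is a Wednesday, so Mondays fall on 6, 13, 20, 27; the last is March 27.
At the standard offset (UTC−12:00), 00:30 UTC − 12h = 12:30 Yalkir Sector standard time (rolling into the previous day, 12 February 2017).
The standard-time date in Yalkir Sector, 12 February 2017, lies within the daylight-saving period (23 October 2016 – 27 March 2017), so Yalkir Sector is on daylight time, UTC−11:00.
00:30 UTC − 11h = 13:30 Yalkir Sector (rolling into the previous day, 12 February 2017).

13:30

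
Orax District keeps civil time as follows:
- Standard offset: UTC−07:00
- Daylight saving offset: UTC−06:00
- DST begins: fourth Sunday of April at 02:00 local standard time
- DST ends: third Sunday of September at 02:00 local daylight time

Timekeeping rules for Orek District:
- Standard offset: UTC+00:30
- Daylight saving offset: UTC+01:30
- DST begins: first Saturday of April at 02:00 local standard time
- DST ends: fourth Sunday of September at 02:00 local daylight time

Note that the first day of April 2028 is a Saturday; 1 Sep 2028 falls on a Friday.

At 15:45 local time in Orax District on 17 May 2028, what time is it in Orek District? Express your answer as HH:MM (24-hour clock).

23:15

1 April 2028 is a Saturday, so the first Sunday is April 2 and the fourth is April 23.
1 September 2028 is a Friday, so the first Sunday is September 3 and the third is September 17.
Daylight saving runs 23 April – 17 September; 17 May 2028 is inside that window, so Orax District is at UTC−06:00.
15:45 Orax District + 6h = 21:45 UTC.
1 April 2028 is a Saturday, so the first Saturday is April 1.
1 September 2028 is a Friday, so the first Sunday is September 3 and the fourth is September 24.
At the standard offset (UTC+00:30), 21:45 UTC + 0h30m = 22:15 Orek District standard time.
The standard-time date in Orek District, 17 May 2028, falls between 1 April and 24 September, so daylight saving is in effect and Orek District is at UTC+01:30.
21:45 UTC + 1h30m = 23:15 Orek District.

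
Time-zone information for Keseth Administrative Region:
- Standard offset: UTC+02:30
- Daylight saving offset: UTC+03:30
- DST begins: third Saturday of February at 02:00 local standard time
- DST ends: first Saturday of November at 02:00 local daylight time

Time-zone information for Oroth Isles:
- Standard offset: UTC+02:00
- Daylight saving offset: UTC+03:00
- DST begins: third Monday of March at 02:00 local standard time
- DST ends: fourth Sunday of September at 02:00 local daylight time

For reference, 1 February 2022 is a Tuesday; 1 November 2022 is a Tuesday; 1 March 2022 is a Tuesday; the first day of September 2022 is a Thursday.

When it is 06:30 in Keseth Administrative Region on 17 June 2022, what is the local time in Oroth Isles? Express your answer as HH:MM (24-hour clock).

1 February 2022 is a Tuesday, so the first Saturday is February 5 and the third is February 19.
1 November 2022 is a Tuesday, so the first Saturday is November 5.
17 June 2022 lies within the daylight-saving period (19 February – 5 November), so Keseth Administrative Region is on daylight time, UTC+03:30.
06:30 Keseth Administrative Region − 3h30m = 03:00 UTC.
1 March 2022 is a Tuesday, so the first Monday is March 7 and the third is March 21.
1 September 2022 is a Thursday, so the first Sunday is September 4 and the fourth is September 25.
At the standard offset (UTC+02:00), 03:00 UTC + 2h = 05:00 Oroth Isles standard time.
The standard-time date in Oroth Isles, 17 June 2022, lies within the daylight-saving period (21 March – 25 September), so Oroth Isles is on daylight time, UTC+03:00.
03:00 UTC + 3h = 06:00 Oroth Isles.

06:00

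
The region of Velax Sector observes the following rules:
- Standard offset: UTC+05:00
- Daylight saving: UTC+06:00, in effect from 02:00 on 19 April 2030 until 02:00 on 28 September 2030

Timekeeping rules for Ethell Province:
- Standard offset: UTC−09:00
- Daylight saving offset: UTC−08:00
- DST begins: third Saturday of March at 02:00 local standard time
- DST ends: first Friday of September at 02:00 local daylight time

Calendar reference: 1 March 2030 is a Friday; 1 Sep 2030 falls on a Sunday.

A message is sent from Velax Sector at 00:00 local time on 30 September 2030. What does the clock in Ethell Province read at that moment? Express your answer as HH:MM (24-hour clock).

Daylight saving runs 19 April – 28 September; 30 September 2030 is outside that window, so Velax Sector is on standard time at UTC+05:00.
00:00 Velax Sector − 5h = 19:00 UTC (rolling into the previous day, 29 September 2030).
1 March 2030 is a Friday, so the first Saturday is March 2 and the third is March 16.
1 September 2030 is a Sunday, so the first Friday is September 6.
At the standard offset (UTC−09:00), 19:00 UTC − 9h = 10:00 Ethell Province standard time.
The standard-time date in Ethell Province, 29 September 2030, is outside the daylight-saving period (16 March – 6 September), so Ethell Province is on standard time, UTC−09:00.
19:00 UTC − 9h = 10:00 Ethell Province.

10:00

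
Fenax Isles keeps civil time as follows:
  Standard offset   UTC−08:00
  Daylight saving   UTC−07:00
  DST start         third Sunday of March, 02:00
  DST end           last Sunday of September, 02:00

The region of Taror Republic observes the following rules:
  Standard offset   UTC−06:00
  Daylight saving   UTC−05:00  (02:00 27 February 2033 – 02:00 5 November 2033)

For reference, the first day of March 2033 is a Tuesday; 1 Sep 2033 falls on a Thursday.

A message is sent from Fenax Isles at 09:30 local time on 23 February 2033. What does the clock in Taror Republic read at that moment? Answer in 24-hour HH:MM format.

11:30

1 March 2033 is a Tuesday, so the first Sunday is March 6 and the third is March 20.
1 September 2033 is a Thursday, so Sundays fall on 4, 11, 18, 25; the last is September 25.
Daylight saving runs 20 March – 25 September; 23 February 2033 is outside that window, so Fenax Isles is on standard time at UTC−08:00.
09:30 Fenax Isles + 8h = 17:30 UTC.
At the standard offset (UTC−06:00), 17:30 UTC − 6h = 11:30 Taror Republic standard time.
The standard-time date in Taror Republic, 23 February 2033, is outside the daylight-saving period (27 February – 5 November), so Taror Republic is on standard time, UTC−06:00.
17:30 UTC − 6h = 11:30 Taror Republic.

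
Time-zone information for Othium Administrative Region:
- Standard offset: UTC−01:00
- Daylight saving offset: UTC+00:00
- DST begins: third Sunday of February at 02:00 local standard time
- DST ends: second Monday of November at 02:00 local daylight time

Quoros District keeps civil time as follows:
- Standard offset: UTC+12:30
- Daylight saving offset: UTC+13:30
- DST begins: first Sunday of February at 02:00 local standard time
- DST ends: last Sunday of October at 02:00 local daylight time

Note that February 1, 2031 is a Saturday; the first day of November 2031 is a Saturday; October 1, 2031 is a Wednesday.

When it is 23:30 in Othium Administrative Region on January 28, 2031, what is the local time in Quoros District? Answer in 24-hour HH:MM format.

1 February 2031 is a Saturday, so the first Sunday is February 2 and the third is February 16.
1 November 2031 is a Saturday, so the first Monday is November 3 and the second is November 10.
January 28, 2031 is outside the daylight-saving period (16 February – 10 November), so Othium Administrative Region is on standard time, UTC−01:00.
23:30 Othium Administrative Region + 1h = 00:30 UTC (rolling into the next day, 29 January 2031).
1 February 2031 is a Saturday, so the first Sunday is February 2.
1 October 2031 is a Wednesday, so Sundays fall on 5, 12, 19, 26; the last is October 26.
At the standard offset (UTC+12:30), 00:30 UTC + 12h30m = 13:00 Quoros District standard time.
The standard-time date in Quoros District, January 29, 2031, does not fall between 2 February and 26 October, so daylight saving is not in effect and Quoros District is at UTC+12:30.
00:30 UTC + 12h30m = 13:00 Quoros District.

13:00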